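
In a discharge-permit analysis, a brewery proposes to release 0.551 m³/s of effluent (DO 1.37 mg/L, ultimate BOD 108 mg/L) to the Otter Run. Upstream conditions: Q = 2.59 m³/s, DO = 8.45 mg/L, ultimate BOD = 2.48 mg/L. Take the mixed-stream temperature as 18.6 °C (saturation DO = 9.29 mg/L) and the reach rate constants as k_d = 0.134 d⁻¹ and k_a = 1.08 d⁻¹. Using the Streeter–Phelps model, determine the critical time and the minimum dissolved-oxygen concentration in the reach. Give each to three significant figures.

Mixed DO = (2.59×8.45 + 0.551×1.37)/(2.59+0.551) = 22.64/3.141 = 7.208 mg/L.
Mixed L₀ = (2.59×2.48 + 0.551×108)/(3.141) = 65.93/3.141 = 20.99 mg/L.
Initial deficit D₀ = C_s − DO₀ = 9.29 − 7.208 = 2.082 mg/L.
t_c = (1/0.9460) ln[(1.08/0.134)(1 − 2.082×0.9460/(0.134×20.99))] = 1.057 × ln(2.416) = 0.9325 d.
D_c = (0.134/1.08) × 20.99 × e^(−0.134×0.9325) = 0.1241 × 20.99 × 0.8825 = 2.298 mg/L.
Minimum DO = 9.29 − 2.298 = 6.992 mg/L.

t_c ≈ 0.932 d; minimum DO ≈ 6.99 mg/L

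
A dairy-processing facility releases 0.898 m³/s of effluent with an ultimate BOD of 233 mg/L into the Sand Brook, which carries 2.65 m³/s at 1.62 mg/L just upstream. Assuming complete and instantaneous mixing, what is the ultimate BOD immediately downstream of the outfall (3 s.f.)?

60.2 mg/L

Flow-weighted mixing: C = (Q_r C_r + Q_w C_w)/(Q_r + Q_w)
= (2.65×1.62 + 0.898×233)/(2.65 + 0.898) = 213.5/3.548 = 60.18 mg/L.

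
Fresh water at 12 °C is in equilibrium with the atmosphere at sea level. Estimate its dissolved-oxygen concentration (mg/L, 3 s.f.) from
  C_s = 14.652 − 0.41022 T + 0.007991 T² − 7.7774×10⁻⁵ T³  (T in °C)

C_s ≈ 10.7 mg/L

C_s = 14.652 − 0.41022×12 + 0.007991×12² − 7.7774×10⁻⁵×12³ = 10.75 mg/L.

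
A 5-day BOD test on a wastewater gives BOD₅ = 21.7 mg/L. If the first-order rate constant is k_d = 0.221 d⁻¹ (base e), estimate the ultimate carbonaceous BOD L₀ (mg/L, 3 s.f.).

L₀ ≈ 32.4 mg/L

BOD₅ = L₀(1 − e^(−5k_d)) ⇒ L₀ = BOD₅ / (1 − e^(−5×0.221))
= 21.7 / (1 − 0.3312) = 21.7 / 0.6688 = 32.45 mg/L.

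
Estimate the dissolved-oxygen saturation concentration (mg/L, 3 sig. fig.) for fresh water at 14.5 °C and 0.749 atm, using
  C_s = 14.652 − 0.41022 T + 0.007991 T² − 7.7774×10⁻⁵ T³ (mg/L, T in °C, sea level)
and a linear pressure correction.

At sea level: C_s = 14.652 − 0.41022×14.5 + 0.007991×14.5² − 7.7774×10⁻⁵×14.5³ = 10.15 mg/L.
Pressure correction: C_s' = 10.15 × 0.749 = 7.600 mg/L.

C_s ≈ 7.60 mg/L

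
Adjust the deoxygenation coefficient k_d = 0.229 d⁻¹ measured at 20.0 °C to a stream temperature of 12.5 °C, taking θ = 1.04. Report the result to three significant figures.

k_d ≈ 0.171 d⁻¹

k_d(T₂) = k_d(T₁) · θ^(T₂−T₁) = 0.229 × 1.04^(12.5−20.0)
= 0.229 × 1.04^-7.50 = 0.229 × 0.7452 = 0.1706 d⁻¹.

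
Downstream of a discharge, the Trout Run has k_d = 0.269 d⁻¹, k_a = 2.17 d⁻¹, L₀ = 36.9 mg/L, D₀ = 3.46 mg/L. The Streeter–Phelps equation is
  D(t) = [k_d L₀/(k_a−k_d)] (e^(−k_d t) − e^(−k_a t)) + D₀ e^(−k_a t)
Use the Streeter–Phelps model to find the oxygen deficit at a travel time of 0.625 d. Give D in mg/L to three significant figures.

D ≈ 3.96 mg/L

k_d L₀/(k_a−k_d) = 0.269×36.9/(2.17−0.269) = 9.926/1.901 = 5.222 mg/L.
e^(−k_d t) = e^(−0.269×0.6250) = 0.8452; e^(−k_a t) = e^(−2.17×0.6250) = 0.2576.
D = 5.222 × (0.8452 − 0.2576) + 3.46 × 0.2576 = 3.068 + 0.8914 = 3.960 mg/L.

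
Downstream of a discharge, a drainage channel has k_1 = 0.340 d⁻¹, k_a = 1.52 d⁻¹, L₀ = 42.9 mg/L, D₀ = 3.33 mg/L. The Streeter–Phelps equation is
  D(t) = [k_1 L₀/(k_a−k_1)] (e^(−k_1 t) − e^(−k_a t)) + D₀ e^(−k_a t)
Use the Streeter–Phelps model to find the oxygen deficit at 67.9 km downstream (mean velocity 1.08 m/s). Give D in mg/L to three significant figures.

Travel time t = x/v = 67.9 km / (1.08 m/s) = 67900 m / 1.08 m/s = 62870 s = 0.7277 d.
k_1 L₀/(k_a−k_1) = 0.340×42.9/(1.52−0.340) = 14.59/1.180 = 12.36 mg/L.
e^(−k_1 t) = e^(−0.340×0.7277) = 0.7808; e^(−k_a t) = e^(−1.52×0.7277) = 0.3309.
D = 12.36 × (0.7808 − 0.3309) + 3.33 × 0.3309 = 5.562 + 1.102 = 6.664 mg/L.

D ≈ 6.66 mg/L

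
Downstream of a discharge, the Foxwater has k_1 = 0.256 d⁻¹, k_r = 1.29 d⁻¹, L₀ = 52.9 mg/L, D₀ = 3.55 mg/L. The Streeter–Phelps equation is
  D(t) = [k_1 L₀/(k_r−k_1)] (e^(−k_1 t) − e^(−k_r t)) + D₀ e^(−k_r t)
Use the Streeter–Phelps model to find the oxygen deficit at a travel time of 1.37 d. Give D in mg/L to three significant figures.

k_1 L₀/(k_r−k_1) = 0.256×52.9/(1.29−0.256) = 13.54/1.034 = 13.10 mg/L.
e^(−k_1 t) = e^(−0.256×1.370) = 0.7042; e^(−k_r t) = e^(−1.29×1.370) = 0.1708.
D = 13.10 × (0.7042 − 0.1708) + 3.55 × 0.1708 = 6.986 + 0.6063 = 7.592 mg/L.

D ≈ 7.59 mg/L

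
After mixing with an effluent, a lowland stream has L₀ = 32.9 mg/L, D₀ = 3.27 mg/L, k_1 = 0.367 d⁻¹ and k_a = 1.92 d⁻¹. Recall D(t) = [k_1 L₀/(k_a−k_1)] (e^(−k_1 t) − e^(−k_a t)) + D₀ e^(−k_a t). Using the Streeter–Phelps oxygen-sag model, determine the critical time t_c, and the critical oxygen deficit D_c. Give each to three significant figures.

t_c ≈ 0.714 d; D_c ≈ 4.84 mg/L

t_c = [1/(k_a−k_1)] ln[(k_a/k_1)(1 − D₀(k_a−k_1)/(k_1 L₀))]
= [1/(1.92−0.367)] ln[(1.92/0.367)(1 − 3.27×1.553/(0.367×32.9))]
= (1/1.553) ln[5.232 × 0.5794] = 0.6439 × ln(3.031) = 0.6439 × 1.109 = 0.7141 d.
D_c = (k_1/k_a) L₀ e^(−k_1 t_c) = (0.367/1.92) × 32.9 × e^(−0.367×0.7141) = 0.1911 × 32.9 × 0.7695 = 4.839 mg/L.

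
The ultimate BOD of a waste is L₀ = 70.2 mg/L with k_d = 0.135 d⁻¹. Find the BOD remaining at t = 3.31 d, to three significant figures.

L_t = L₀ e^(−k_d t) = 70.2 × e^(−0.135×3.31) = 70.2 × 0.6396 = 44.90 mg/L.

L ≈ 44.9 mg/L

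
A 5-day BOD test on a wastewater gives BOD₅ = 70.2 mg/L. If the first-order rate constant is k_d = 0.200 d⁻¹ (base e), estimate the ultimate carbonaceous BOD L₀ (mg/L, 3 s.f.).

BOD₅ = L₀(1 − e^(−5k_d)) ⇒ L₀ = BOD₅ / (1 − e^(−5×0.200))
= 70.2 / (1 − 0.3679) = 70.2 / 0.6321 = 111.1 mg/L.

L₀ ≈ 111 mg/L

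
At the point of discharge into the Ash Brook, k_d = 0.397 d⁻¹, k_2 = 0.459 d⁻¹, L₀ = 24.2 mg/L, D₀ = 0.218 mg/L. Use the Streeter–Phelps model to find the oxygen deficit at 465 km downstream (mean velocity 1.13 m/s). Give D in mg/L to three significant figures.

D ≈ 6.01 mg/L

Travel time t = x/v = 465 km / (1.13 m/s) = 465000 m / 1.13 m/s = 411500 s = 4.763 d.
k_d L₀/(k_2−k_d) = 0.397×24.2/(0.459−0.397) = 9.607/0.06200 = 155.0 mg/L.
e^(−k_d t) = e^(−0.397×4.763) = 0.1509; e^(−k_2 t) = e^(−0.459×4.763) = 0.1124.
D = 155.0 × (0.1509 − 0.1124) + 0.218 × 0.1124 = 5.981 + 0.02449 = 6.005 mg/L.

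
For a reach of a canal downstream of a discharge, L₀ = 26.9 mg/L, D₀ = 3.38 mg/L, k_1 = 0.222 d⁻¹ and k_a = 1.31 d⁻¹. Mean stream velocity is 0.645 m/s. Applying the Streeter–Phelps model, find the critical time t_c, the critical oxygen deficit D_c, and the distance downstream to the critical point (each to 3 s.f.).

t_c ≈ 0.752 d; D_c ≈ 3.86 mg/L; x_c ≈ 41.9 km

t_c = [1/(k_a−k_1)] ln[(k_a/k_1)(1 − D₀(k_a−k_1)/(k_1 L₀))]
= [1/(1.31−0.222)] ln[(1.31/0.222)(1 − 3.38×1.088/(0.222×26.9))]
= (1/1.088) ln[5.901 × 0.3842] = 0.9191 × ln(2.267) = 0.9191 × 0.8185 = 0.7523 d.
D_c = (k_1/k_a) L₀ e^(−k_1 t_c) = (0.222/1.31) × 26.9 × e^(−0.222×0.7523) = 0.1695 × 26.9 × 0.8462 = 3.857 mg/L.
x_c = v t_c = 0.645 m/s × 0.7523 d × 86400 s/d = 41920 m ≈ 41.9 km.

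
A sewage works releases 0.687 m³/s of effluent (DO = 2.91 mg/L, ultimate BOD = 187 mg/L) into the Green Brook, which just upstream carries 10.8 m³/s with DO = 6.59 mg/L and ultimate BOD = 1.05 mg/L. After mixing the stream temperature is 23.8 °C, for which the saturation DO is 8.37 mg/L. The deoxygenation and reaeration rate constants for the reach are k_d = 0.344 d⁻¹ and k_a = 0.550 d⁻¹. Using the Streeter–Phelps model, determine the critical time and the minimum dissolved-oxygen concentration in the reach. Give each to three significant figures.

t_c ≈ 1.78 d; minimum DO ≈ 4.24 mg/L

Mixed DO = (10.8×6.59 + 0.687×2.91)/(10.8+0.687) = 73.17/11.49 = 6.370 mg/L.
Mixed L₀ = (10.8×1.05 + 0.687×187)/(11.49) = 139.8/11.49 = 12.17 mg/L.
Initial deficit D₀ = C_s − DO₀ = 8.37 − 6.370 = 2.000 mg/L.
t_c = (1/0.2060) ln[(0.550/0.344)(1 − 2.000×0.2060/(0.344×12.17))] = 4.854 × ln(1.441) = 1.775 d.
D_c = (0.344/0.550) × 12.17 × e^(−0.344×1.775) = 0.6255 × 12.17 × 0.5430 = 4.134 mg/L.
Minimum DO = 8.37 − 4.134 = 4.236 mg/L.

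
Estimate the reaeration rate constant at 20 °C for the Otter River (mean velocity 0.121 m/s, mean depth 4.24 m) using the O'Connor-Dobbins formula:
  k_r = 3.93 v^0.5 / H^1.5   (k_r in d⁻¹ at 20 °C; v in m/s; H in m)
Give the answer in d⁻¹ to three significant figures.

k_r = 3.93 × 0.121^0.5 / 4.24^1.5 = 3.93 × 0.3479 / 8.731 = 0.1566 d⁻¹.

k_r ≈ 0.157 d⁻¹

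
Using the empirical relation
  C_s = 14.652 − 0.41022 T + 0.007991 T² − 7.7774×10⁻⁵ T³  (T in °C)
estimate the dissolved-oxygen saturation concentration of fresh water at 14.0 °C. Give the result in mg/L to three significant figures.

C_s = 14.652 − 0.41022×14.0 + 0.007991×14.0² − 7.7774×10⁻⁵×14.0³ = 10.26 mg/L.

C_s ≈ 10.3 mg/L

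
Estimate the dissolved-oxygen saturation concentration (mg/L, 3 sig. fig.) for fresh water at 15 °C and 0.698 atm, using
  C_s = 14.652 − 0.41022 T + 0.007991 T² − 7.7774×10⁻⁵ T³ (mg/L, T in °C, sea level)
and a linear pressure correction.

C_s ≈ 7.00 mg/L

At sea level: C_s = 14.652 − 0.41022×15 + 0.007991×15² − 7.7774×10⁻⁵×15³ = 10.03 mg/L.
Pressure correction: C_s' = 10.03 × 0.698 = 7.004 mg/L.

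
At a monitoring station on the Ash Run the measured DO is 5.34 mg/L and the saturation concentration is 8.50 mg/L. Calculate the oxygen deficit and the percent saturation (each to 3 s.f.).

D = C_s − C = 8.50 − 5.34 = 3.16 mg/L.
% saturation = 5.34/8.50 × 100 = 62.8 %.

D ≈ 3.16 mg/L; 62.8 % saturation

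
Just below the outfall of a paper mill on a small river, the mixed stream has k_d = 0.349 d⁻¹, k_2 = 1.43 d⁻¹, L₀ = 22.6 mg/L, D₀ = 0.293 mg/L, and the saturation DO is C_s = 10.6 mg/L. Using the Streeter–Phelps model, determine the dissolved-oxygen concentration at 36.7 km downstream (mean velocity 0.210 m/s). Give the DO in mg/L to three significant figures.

DO ≈ 7.39 mg/L

Travel time t = x/v = 36.7 km / (0.210 m/s) = 36700 m / 0.210 m/s = 174800 s = 2.023 d.
k_d L₀/(k_2−k_d) = 0.349×22.6/(1.43−0.349) = 7.887/1.081 = 7.296 mg/L.
e^(−k_d t) = e^(−0.349×2.023) = 0.4937; e^(−k_2 t) = e^(−1.43×2.023) = 0.05544.
D = 7.296 × (0.4937 − 0.05544) + 0.293 × 0.05544 = 3.197 + 0.01624 = 3.214 mg/L.
DO = C_s − D = 10.6 − 3.214 = 7.386 mg/L.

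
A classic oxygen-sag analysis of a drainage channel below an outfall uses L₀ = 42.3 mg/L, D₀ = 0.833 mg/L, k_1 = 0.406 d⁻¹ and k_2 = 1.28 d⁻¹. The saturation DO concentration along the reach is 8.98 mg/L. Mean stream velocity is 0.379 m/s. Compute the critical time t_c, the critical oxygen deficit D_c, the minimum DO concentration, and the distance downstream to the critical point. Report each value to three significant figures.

t_c ≈ 1.26 d; D_c ≈ 8.03 mg/L; min DO ≈ 0.950 mg/L; x_c ≈ 41.4 km

With k_2/k_1 = 3.153 and 1 − D₀(k_2−k_1)/(k_1 L₀) = 0.9576,
t_c = ln(3.153 × 0.9576) / (1.28 − 0.406) = ln(3.019) / 0.8740 = 1.105/0.8740 = 1.264 d.
L(t_c) = L₀ e^(−k_1 t_c) = 42.3 × 0.5985 = 25.32 mg/L, and at the critical point k_2 D_c = k_1 L, so D_c = (0.406/1.28) × 25.32 = 8.030 mg/L.
Minimum DO = C_s − D_c = 8.98 − 8.030 = 0.9495 mg/L.
x_c = v t_c = 0.379 m/s × 1.264 d × 86400 s/d = 41400 m ≈ 41.4 km.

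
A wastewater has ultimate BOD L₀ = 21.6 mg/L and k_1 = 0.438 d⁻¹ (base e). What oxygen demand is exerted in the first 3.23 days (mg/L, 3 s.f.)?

y_t = L₀(1 − e^(−k_1 t)) = 21.6 × (1 − e^(−0.438×3.23))
= 21.6 × (1 − 0.2430) = 21.6 × 0.7570 = 16.35 mg/L.

y ≈ 16.4 mg/L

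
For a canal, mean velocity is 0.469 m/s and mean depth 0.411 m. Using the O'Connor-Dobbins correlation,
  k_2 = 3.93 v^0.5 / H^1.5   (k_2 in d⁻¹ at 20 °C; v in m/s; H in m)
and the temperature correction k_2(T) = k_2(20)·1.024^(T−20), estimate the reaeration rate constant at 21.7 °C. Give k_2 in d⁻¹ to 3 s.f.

k_2(20) = 3.93 × 0.469^0.5 / 0.411^1.5 = 3.93 × 0.6848 / 0.2635 = 10.21 d⁻¹.
k_2(21.7) = 10.21 × 1.024^(21.7−20) = 10.21 × 1.041 = 10.63 d⁻¹.

k_2 ≈ 10.6 d⁻¹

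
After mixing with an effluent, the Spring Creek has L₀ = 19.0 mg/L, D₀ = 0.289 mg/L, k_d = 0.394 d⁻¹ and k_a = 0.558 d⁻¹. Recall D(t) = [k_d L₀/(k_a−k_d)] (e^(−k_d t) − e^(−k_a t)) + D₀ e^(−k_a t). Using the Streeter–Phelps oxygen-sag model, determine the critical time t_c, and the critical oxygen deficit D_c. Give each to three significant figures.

t_c ≈ 2.08 d; D_c ≈ 5.90 mg/L

At the critical point dD/dt = 0, so k_d L₀ e^(−k_d t) = k_a D. Substituting D(t) from the Streeter–Phelps equation and solving for t gives
t_c = ln[(k_a/k_d)(1 − D₀(k_a−k_d)/(k_d L₀))] / (k_a−k_d).
Here k_a−k_d = 0.1640 d⁻¹ and 1 − D₀(k_a−k_d)/(k_d L₀) = 1 − 0.289×0.1640/(0.394×19.0) = 0.9937, so
t_c = ln(1.416 × 0.9937) / 0.1640 = 0.3417 / 0.1640 = 2.083 d.
D_c = (k_d/k_a) L₀ e^(−k_d t_c) = (0.394/0.558) × 19.0 × e^(−0.394×2.083) = 0.7061 × 19.0 × 0.4401 = 5.904 mg/L.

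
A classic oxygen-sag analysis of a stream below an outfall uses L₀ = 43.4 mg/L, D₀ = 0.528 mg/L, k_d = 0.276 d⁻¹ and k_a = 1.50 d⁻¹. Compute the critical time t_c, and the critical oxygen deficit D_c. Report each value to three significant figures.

With k_a/k_d = 5.435 and 1 − D₀(k_a−k_d)/(k_d L₀) = 0.9460,
t_c = ln(5.435 × 0.9460) / (1.50 − 0.276) = ln(5.142) / 1.224 = 1.637/1.224 = 1.338 d.
D_c = (k_d/k_a) L₀ e^(−k_d t_c) = (0.276/1.50) × 43.4 × e^(−0.276×1.338) = 0.1840 × 43.4 × 0.6913 = 5.520 mg/L.

t_c ≈ 1.34 d; D_c ≈ 5.52 mg/L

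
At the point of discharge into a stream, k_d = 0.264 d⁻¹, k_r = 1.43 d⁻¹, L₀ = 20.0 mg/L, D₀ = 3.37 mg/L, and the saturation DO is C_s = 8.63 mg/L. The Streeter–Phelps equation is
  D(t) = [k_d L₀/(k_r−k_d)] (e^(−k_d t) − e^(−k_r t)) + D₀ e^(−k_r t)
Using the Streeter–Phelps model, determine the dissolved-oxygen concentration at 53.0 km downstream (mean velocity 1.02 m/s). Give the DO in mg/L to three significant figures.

Travel time t = x/v = 53.0 km / (1.02 m/s) = 53000 m / 1.02 m/s = 51960 s = 0.6014 d.
k_d L₀/(k_r−k_d) = 0.264×20.0/(1.43−0.264) = 5.280/1.166 = 4.528 mg/L.
e^(−k_d t) = e^(−0.264×0.6014) = 0.8532; e^(−k_r t) = e^(−1.43×0.6014) = 0.4232.
D = 4.528 × (0.8532 − 0.4232) + 3.37 × 0.4232 = 1.947 + 1.426 = 3.373 mg/L.
DO = C_s − D = 8.63 − 3.373 = 5.257 mg/L.

DO ≈ 5.26 mg/L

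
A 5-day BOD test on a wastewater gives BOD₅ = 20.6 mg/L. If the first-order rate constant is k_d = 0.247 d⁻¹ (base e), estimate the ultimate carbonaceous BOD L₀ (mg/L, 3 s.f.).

BOD₅ = L₀(1 − e^(−5k_d)) ⇒ L₀ = BOD₅ / (1 − e^(−5×0.247))
= 20.6 / (1 − 0.2908) = 20.6 / 0.7092 = 29.05 mg/L.

L₀ ≈ 29.0 mg/L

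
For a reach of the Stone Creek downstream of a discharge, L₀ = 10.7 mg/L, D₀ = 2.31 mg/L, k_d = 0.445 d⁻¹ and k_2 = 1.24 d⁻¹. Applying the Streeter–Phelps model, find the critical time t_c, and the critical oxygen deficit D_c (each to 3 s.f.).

t_c ≈ 0.676 d; D_c ≈ 2.84 mg/L

With k_2/k_d = 2.787 and 1 − D₀(k_2−k_d)/(k_d L₀) = 0.6143,
t_c = ln(2.787 × 0.6143) / (1.24 − 0.445) = ln(1.712) / 0.7950 = 0.5375/0.7950 = 0.6762 d.
D_c = (k_d/k_2) L₀ e^(−k_d t_c) = (0.445/1.24) × 10.7 × e^(−0.445×0.6762) = 0.3589 × 10.7 × 0.7402 = 2.842 mg/L.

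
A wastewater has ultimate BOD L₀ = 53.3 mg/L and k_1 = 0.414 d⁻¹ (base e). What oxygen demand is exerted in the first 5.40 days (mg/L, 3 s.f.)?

y ≈ 47.6 mg/L

y_t = L₀(1 − e^(−k_1 t)) = 53.3 × (1 − e^(−0.414×5.40))
= 53.3 × (1 − 0.1069) = 53.3 × 0.8931 = 47.60 mg/L.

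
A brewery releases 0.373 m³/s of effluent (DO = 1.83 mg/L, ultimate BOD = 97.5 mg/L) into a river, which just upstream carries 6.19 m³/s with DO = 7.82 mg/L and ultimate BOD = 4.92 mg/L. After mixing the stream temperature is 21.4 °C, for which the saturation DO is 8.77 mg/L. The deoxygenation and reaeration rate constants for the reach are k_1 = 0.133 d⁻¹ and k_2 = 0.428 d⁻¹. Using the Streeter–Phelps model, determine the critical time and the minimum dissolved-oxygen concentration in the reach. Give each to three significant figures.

t_c ≈ 2.84 d; minimum DO ≈ 6.60 mg/L

Mixed DO = (6.19×7.82 + 0.373×1.83)/(6.19+0.373) = 49.09/6.563 = 7.480 mg/L.
Mixed L₀ = (6.19×4.92 + 0.373×97.5)/(6.563) = 66.82/6.563 = 10.18 mg/L.
Initial deficit D₀ = C_s − DO₀ = 8.77 − 7.480 = 1.290 mg/L.
t_c = (1/0.2950) ln[(0.428/0.133)(1 − 1.290×0.2950/(0.133×10.18))] = 3.390 × ln(2.313) = 2.843 d.
D_c = (0.133/0.428) × 10.18 × e^(−0.133×2.843) = 0.3107 × 10.18 × 0.6851 = 2.168 mg/L.
Minimum DO = 8.77 − 2.168 = 6.602 mg/L.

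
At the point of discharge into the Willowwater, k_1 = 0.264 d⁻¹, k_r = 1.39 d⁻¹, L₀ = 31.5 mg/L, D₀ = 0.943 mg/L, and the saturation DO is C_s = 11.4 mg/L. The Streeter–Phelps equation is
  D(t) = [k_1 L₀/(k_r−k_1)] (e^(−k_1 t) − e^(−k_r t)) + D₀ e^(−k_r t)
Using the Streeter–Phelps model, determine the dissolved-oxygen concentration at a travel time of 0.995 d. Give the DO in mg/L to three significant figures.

DO ≈ 7.34 mg/L

k_1 L₀/(k_r−k_1) = 0.264×31.5/(1.39−0.264) = 8.316/1.126 = 7.385 mg/L.
e^(−k_1 t) = e^(−0.264×0.9950) = 0.7690; e^(−k_r t) = e^(−1.39×0.9950) = 0.2508.
D = 7.385 × (0.7690 − 0.2508) + 0.943 × 0.2508 = 3.827 + 0.2365 = 4.063 mg/L.
DO = C_s − D = 11.4 − 4.063 = 7.337 mg/L.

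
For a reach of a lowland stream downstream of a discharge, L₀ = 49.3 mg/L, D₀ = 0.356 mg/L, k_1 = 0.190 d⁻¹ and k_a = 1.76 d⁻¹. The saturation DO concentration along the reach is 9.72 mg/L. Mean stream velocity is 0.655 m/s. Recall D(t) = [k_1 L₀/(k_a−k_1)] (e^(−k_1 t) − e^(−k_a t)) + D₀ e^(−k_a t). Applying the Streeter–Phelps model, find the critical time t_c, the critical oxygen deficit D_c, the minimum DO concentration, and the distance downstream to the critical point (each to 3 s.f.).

With k_a/k_1 = 9.263 and 1 − D₀(k_a−k_1)/(k_1 L₀) = 0.9403,
t_c = ln(9.263 × 0.9403) / (1.76 − 0.190) = ln(8.710) / 1.570 = 2.165/1.570 = 1.379 d.
D_c = (k_1/k_a) L₀ e^(−k_1 t_c) = (0.190/1.76) × 49.3 × e^(−0.190×1.379) = 0.1080 × 49.3 × 0.7696 = 4.096 mg/L.
Minimum DO = C_s − D_c = 9.72 − 4.096 = 5.624 mg/L.
x_c = v t_c = 0.655 m/s × 1.379 d × 86400 s/d = 78020 m ≈ 78.0 km.

t_c ≈ 1.38 d; D_c ≈ 4.10 mg/L; min DO ≈ 5.62 mg/L; x_c ≈ 78.0 km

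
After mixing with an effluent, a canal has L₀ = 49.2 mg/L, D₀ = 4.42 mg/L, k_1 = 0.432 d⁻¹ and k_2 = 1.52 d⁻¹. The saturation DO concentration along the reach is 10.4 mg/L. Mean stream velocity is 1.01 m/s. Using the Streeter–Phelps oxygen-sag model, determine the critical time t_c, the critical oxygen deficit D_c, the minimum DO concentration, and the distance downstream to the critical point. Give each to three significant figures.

t_c ≈ 0.921 d; D_c ≈ 9.40 mg/L; min DO ≈ 1.00 mg/L; x_c ≈ 80.3 km

At the critical point dD/dt = 0, so k_1 L₀ e^(−k_1 t) = k_2 D. Substituting D(t) from the Streeter–Phelps equation and solving for t gives
t_c = ln[(k_2/k_1)(1 − D₀(k_2−k_1)/(k_1 L₀))] / (k_2−k_1).
Here k_2−k_1 = 1.088 d⁻¹ and 1 − D₀(k_2−k_1)/(k_1 L₀) = 1 − 4.42×1.088/(0.432×49.2) = 0.7737, so
t_c = ln(3.519 × 0.7737) / 1.088 = 1.002 / 1.088 = 0.9205 d.
L(t_c) = L₀ e^(−k_1 t_c) = 49.2 × 0.6719 = 33.06 mg/L, and at the critical point k_2 D_c = k_1 L, so D_c = (0.432/1.52) × 33.06 = 9.395 mg/L.
Minimum DO = C_s − D_c = 10.4 − 9.395 = 1.005 mg/L.
x_c = v t_c = 1.01 m/s × 0.9205 d × 86400 s/d = 80330 m ≈ 80.3 km.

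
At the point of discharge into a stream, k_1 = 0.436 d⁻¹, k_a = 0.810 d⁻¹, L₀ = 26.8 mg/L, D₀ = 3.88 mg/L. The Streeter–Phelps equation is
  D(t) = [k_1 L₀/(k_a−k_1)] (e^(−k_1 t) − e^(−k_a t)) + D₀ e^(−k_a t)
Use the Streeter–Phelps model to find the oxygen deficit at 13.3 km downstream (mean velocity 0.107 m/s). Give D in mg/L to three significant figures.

Travel time t = x/v = 13.3 km / (0.107 m/s) = 13300 m / 0.107 m/s = 124300 s = 1.439 d.
k_1 L₀/(k_a−k_1) = 0.436×26.8/(0.810−0.436) = 11.68/0.3740 = 31.24 mg/L.
e^(−k_1 t) = e^(−0.436×1.439) = 0.5341; e^(−k_a t) = e^(−0.810×1.439) = 0.3118.
D = 31.24 × (0.5341 − 0.3118) + 3.88 × 0.3118 = 6.943 + 1.210 = 8.153 mg/L.

D ≈ 8.15 mg/L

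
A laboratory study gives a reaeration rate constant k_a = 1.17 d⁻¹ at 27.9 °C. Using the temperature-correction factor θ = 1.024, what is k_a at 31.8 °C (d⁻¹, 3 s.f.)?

k_a ≈ 1.28 d⁻¹

k_a(T₂) = k_a(T₁) · θ^(T₂−T₁) = 1.17 × 1.024^(31.8−27.9)
= 1.17 × 1.024^3.90 = 1.17 × 1.097 = 1.283 d⁻¹.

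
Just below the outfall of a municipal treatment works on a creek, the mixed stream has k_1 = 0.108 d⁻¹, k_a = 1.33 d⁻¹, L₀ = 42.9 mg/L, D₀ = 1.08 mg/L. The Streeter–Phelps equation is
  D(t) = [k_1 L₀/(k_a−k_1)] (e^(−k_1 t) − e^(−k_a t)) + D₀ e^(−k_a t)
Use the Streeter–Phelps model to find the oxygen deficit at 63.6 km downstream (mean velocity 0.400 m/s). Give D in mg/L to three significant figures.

Travel time t = x/v = 63.6 km / (0.400 m/s) = 63600 m / 0.400 m/s = 159000 s = 1.840 d.
k_1 L₀/(k_a−k_1) = 0.108×42.9/(1.33−0.108) = 4.633/1.222 = 3.791 mg/L.
e^(−k_1 t) = e^(−0.108×1.840) = 0.8198; e^(−k_a t) = e^(−1.33×1.840) = 0.08650.
D = 3.791 × (0.8198 − 0.08650) + 1.08 × 0.08650 = 2.780 + 0.09342 = 2.874 mg/L.

D ≈ 2.87 mg/L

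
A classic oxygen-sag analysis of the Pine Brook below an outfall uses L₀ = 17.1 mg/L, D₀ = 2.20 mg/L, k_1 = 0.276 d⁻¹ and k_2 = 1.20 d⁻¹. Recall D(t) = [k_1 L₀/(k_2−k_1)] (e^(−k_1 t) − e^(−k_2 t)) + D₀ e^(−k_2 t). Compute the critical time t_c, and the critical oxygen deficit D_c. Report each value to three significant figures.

t_c = [1/(k_2−k_1)] ln[(k_2/k_1)(1 − D₀(k_2−k_1)/(k_1 L₀))]
= [1/(1.20−0.276)] ln[(1.20/0.276)(1 − 2.20×0.9240/(0.276×17.1))]
= (1/0.9240) ln[4.348 × 0.5693] = 1.082 × ln(2.475) = 1.082 × 0.9063 = 0.9808 d.
L(t_c) = L₀ e^(−k_1 t_c) = 17.1 × 0.7628 = 13.04 mg/L, and at the critical point k_2 D_c = k_1 L, so D_c = (0.276/1.20) × 13.04 = 3.000 mg/L.

t_c ≈ 0.981 d; D_c ≈ 3.00 mg/L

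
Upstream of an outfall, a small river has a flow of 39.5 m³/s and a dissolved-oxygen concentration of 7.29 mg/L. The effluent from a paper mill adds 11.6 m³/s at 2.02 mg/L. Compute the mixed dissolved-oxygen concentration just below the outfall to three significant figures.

6.09 mg/L

Flow-weighted mixing: C = (Q_r C_r + Q_w C_w)/(Q_r + Q_w)
= (39.5×7.29 + 11.6×2.02)/(39.5 + 11.6) = 311.4/51.10 = 6.094 mg/L.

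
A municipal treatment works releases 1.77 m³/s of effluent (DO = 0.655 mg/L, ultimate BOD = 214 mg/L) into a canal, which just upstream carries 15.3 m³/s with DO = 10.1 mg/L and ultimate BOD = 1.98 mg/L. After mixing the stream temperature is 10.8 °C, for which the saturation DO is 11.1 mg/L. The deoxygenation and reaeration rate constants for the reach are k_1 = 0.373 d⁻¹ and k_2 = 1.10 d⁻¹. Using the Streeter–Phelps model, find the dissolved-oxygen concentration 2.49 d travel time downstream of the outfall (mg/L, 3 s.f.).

Mixed DO = (15.3×10.1 + 1.77×0.655)/(15.3+1.77) = 155.7/17.07 = 9.121 mg/L.
Mixed L₀ = (15.3×1.98 + 1.77×214)/(17.07) = 409.1/17.07 = 23.96 mg/L.
Initial deficit D₀ = C_s − DO₀ = 11.1 − 9.121 = 1.979 mg/L.
D(2.49) = [0.373×23.96/(1.10−0.373)](e^(−0.373×2.49) − e^(−1.10×2.49)) + 1.979 e^(−1.10×2.49)
= 12.30 × (0.3950 − 0.06463) + 1.979 × 0.06463 = 4.190 mg/L.
DO = 11.1 − 4.190 = 6.910 mg/L.

DO ≈ 6.91 mg/L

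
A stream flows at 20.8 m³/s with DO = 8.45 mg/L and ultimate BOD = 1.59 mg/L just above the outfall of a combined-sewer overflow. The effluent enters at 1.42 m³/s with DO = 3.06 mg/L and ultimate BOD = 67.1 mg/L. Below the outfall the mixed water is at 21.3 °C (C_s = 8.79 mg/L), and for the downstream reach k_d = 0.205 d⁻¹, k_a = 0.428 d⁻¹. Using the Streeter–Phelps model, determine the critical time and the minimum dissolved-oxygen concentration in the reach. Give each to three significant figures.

t_c ≈ 2.68 d; minimum DO ≈ 7.19 mg/L

Mixed DO = (20.8×8.45 + 1.42×3.06)/(20.8+1.42) = 180.1/22.22 = 8.106 mg/L.
Mixed L₀ = (20.8×1.59 + 1.42×67.1)/(22.22) = 128.4/22.22 = 5.777 mg/L.
Initial deficit D₀ = C_s − DO₀ = 8.79 − 8.106 = 0.6845 mg/L.
t_c = (1/0.2230) ln[(0.428/0.205)(1 − 0.6845×0.2230/(0.205×5.777))] = 4.484 × ln(1.819) = 2.682 d.
D_c = (0.205/0.428) × 5.777 × e^(−0.205×2.682) = 0.4790 × 5.777 × 0.5770 = 1.597 mg/L.
Minimum DO = 8.79 − 1.597 = 7.193 mg/L.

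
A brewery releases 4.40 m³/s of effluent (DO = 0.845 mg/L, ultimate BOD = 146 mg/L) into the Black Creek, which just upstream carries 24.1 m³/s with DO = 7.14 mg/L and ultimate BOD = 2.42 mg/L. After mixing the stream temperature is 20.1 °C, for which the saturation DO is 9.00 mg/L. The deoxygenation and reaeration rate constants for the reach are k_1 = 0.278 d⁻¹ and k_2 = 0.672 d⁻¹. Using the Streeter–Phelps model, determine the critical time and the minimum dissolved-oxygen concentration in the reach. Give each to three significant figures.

Mixed DO = (24.1×7.14 + 4.40×0.845)/(24.1+4.40) = 175.8/28.50 = 6.168 mg/L.
Mixed L₀ = (24.1×2.42 + 4.40×146)/(28.50) = 700.7/28.50 = 24.59 mg/L.
Initial deficit D₀ = C_s − DO₀ = 9.00 − 6.168 = 2.832 mg/L.
t_c = (1/0.3940) ln[(0.672/0.278)(1 − 2.832×0.3940/(0.278×24.59))] = 2.538 × ln(2.023) = 1.788 d.
D_c = (0.278/0.672) × 24.59 × e^(−0.278×1.788) = 0.4137 × 24.59 × 0.6083 = 6.188 mg/L.
Minimum DO = 9.00 − 6.188 = 2.812 mg/L.

t_c ≈ 1.79 d; minimum DO ≈ 2.81 mg/L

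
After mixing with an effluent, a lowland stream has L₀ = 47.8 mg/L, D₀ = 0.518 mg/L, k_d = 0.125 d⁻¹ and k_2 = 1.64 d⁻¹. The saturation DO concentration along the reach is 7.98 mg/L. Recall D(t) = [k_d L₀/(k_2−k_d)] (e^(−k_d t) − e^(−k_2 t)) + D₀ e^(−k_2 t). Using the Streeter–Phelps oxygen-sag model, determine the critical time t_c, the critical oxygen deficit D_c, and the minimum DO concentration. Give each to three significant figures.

t_c ≈ 1.61 d; D_c ≈ 2.98 mg/L; min DO ≈ 5.00 mg/L

At the critical point dD/dt = 0, so k_d L₀ e^(−k_d t) = k_2 D. Substituting D(t) from the Streeter–Phelps equation and solving for t gives
t_c = ln[(k_2/k_d)(1 − D₀(k_2−k_d)/(k_d L₀))] / (k_2−k_d).
Here k_2−k_d = 1.515 d⁻¹ and 1 − D₀(k_2−k_d)/(k_d L₀) = 1 − 0.518×1.515/(0.125×47.8) = 0.8687, so
t_c = ln(13.12 × 0.8687) / 1.515 = 2.433 / 1.515 = 1.606 d.
L(t_c) = L₀ e^(−k_d t_c) = 47.8 × 0.8181 = 39.11 mg/L, and at the critical point k_2 D_c = k_d L, so D_c = (0.125/1.64) × 39.11 = 2.981 mg/L.
Minimum DO = C_s − D_c = 7.98 − 2.981 = 4.999 mg/L.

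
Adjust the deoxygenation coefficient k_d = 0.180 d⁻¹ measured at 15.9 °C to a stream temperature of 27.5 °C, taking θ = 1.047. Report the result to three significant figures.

k_d ≈ 0.307 d⁻¹

k_d(T₂) = k_d(T₁) · θ^(T₂−T₁) = 0.180 × 1.047^(27.5−15.9)
= 0.180 × 1.047^11.6 = 0.180 × 1.704 = 0.3067 d⁻¹.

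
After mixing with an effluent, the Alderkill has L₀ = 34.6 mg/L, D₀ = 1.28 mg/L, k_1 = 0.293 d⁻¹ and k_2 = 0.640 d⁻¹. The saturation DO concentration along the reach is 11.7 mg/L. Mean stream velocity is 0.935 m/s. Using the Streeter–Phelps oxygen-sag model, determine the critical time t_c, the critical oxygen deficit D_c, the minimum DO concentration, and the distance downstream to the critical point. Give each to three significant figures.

t_c ≈ 2.12 d; D_c ≈ 8.51 mg/L; min DO ≈ 3.19 mg/L; x_c ≈ 171 km

With k_2/k_1 = 2.184 and 1 − D₀(k_2−k_1)/(k_1 L₀) = 0.9562,
t_c = ln(2.184 × 0.9562) / (0.640 − 0.293) = ln(2.089) / 0.3470 = 0.7365/0.3470 = 2.122 d.
D_c = (k_1/k_2) L₀ e^(−k_1 t_c) = (0.293/0.640) × 34.6 × e^(−0.293×2.122) = 0.4578 × 34.6 × 0.5369 = 8.505 mg/L.
Minimum DO = C_s − D_c = 11.7 − 8.505 = 3.195 mg/L.
x_c = v t_c = 0.935 m/s × 2.122 d × 86400 s/d = 171500 m ≈ 171 km.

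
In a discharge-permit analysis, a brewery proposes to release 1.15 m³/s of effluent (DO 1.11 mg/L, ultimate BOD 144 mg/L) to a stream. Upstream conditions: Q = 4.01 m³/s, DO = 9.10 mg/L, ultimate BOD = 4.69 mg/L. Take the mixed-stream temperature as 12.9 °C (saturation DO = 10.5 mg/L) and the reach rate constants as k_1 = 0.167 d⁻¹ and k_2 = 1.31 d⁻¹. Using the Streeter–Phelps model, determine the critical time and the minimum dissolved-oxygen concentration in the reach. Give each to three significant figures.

t_c ≈ 0.980 d; minimum DO ≈ 6.63 mg/L

Mixed DO = (4.01×9.10 + 1.15×1.11)/(4.01+1.15) = 37.77/5.160 = 7.319 mg/L.
Mixed L₀ = (4.01×4.69 + 1.15×144)/(5.160) = 184.4/5.160 = 35.74 mg/L.
Initial deficit D₀ = C_s − DO₀ = 10.5 − 7.319 = 3.181 mg/L.
t_c = (1/1.143) ln[(1.31/0.167)(1 − 3.181×1.143/(0.167×35.74))] = 0.8749 × ln(3.066) = 0.9802 d.
D_c = (0.167/1.31) × 35.74 × e^(−0.167×0.9802) = 0.1275 × 35.74 × 0.8490 = 3.868 mg/L.
Minimum DO = 10.5 − 3.868 = 6.632 mg/L.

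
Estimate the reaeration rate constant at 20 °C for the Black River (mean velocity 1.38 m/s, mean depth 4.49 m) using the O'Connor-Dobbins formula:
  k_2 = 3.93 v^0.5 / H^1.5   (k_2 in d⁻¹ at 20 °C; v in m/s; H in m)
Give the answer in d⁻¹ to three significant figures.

k_2 ≈ 0.485 d⁻¹

k_2 = 3.93 × 1.38^0.5 / 4.49^1.5 = 3.93 × 1.175 / 9.514 = 0.4852 d⁻¹.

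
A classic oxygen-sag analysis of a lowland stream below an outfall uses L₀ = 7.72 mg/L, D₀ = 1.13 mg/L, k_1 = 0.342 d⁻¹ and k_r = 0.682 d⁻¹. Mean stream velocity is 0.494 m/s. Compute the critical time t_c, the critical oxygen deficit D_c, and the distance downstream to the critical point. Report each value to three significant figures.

t_c ≈ 1.57 d; D_c ≈ 2.26 mg/L; x_c ≈ 66.9 km

With k_r/k_1 = 1.994 and 1 − D₀(k_r−k_1)/(k_1 L₀) = 0.8545,
t_c = ln(1.994 × 0.8545) / (0.682 − 0.342) = ln(1.704) / 0.3400 = 0.5330/0.3400 = 1.568 d.
L(t_c) = L₀ e^(−k_1 t_c) = 7.72 × 0.5850 = 4.516 mg/L, and at the critical point k_r D_c = k_1 L, so D_c = (0.342/0.682) × 4.516 = 2.265 mg/L.
x_c = v t_c = 0.494 m/s × 1.568 d × 86400 s/d = 66900 m ≈ 66.9 km.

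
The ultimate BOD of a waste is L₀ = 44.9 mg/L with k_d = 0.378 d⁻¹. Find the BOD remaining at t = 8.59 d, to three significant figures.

L ≈ 1.75 mg/L

L_t = L₀ e^(−k_d t) = 44.9 × e^(−0.378×8.59) = 44.9 × 0.03889 = 1.746 mg/L.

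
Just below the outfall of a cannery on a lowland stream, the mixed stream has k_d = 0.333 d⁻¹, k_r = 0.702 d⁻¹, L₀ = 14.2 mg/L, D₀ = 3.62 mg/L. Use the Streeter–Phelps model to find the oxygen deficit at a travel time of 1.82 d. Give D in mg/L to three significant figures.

D ≈ 4.43 mg/L

k_d L₀/(k_r−k_d) = 0.333×14.2/(0.702−0.333) = 4.729/0.3690 = 12.81 mg/L.
e^(−k_d t) = e^(−0.333×1.820) = 0.5455; e^(−k_r t) = e^(−0.702×1.820) = 0.2787.
D = 12.81 × (0.5455 − 0.2787) + 3.62 × 0.2787 = 3.419 + 1.009 = 4.428 mg/L.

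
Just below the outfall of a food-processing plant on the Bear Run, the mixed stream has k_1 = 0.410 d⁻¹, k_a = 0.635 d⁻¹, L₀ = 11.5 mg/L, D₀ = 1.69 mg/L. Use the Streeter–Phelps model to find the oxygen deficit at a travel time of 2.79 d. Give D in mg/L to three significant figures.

D ≈ 3.40 mg/L

k_1 L₀/(k_a−k_1) = 0.410×11.5/(0.635−0.410) = 4.715/0.2250 = 20.96 mg/L.
e^(−k_1 t) = e^(−0.410×2.790) = 0.3186; e^(−k_a t) = e^(−0.635×2.790) = 0.1701.
D = 20.96 × (0.3186 − 0.1701) + 1.69 × 0.1701 = 3.112 + 0.2874 = 3.400 mg/L.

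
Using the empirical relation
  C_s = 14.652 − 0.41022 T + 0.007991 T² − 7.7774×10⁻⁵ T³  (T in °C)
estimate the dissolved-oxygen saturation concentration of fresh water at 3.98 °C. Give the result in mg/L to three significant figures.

C_s ≈ 13.1 mg/L

C_s = 14.652 − 0.41022×3.98 + 0.007991×3.98² − 7.7774×10⁻⁵×3.98³ = 13.14 mg/L.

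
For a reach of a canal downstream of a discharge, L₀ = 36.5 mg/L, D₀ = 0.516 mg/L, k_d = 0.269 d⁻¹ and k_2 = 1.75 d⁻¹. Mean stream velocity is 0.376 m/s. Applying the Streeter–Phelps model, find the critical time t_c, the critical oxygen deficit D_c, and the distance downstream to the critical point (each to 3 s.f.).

With k_2/k_d = 6.506 and 1 − D₀(k_2−k_d)/(k_d L₀) = 0.9222,
t_c = ln(6.506 × 0.9222) / (1.75 − 0.269) = ln(5.999) / 1.481 = 1.792/1.481 = 1.210 d.
L(t_c) = L₀ e^(−k_d t_c) = 36.5 × 0.7222 = 26.36 mg/L, and at the critical point k_2 D_c = k_d L, so D_c = (0.269/1.75) × 26.36 = 4.052 mg/L.
x_c = v t_c = 0.376 m/s × 1.210 d × 86400 s/d = 39300 m ≈ 39.3 km.

t_c ≈ 1.21 d; D_c ≈ 4.05 mg/L; x_c ≈ 39.3 km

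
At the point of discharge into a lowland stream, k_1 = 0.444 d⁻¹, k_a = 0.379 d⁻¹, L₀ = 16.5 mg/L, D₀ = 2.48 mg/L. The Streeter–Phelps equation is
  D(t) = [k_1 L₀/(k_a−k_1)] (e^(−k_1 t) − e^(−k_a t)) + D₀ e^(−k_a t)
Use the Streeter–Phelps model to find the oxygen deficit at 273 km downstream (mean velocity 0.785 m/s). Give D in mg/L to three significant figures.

D ≈ 6.18 mg/L

Travel time t = x/v = 273 km / (0.785 m/s) = 273000 m / 0.785 m/s = 347800 s = 4.025 d.
k_1 L₀/(k_a−k_1) = 0.444×16.5/(0.379−0.444) = 7.326/-0.06500 = -112.7 mg/L.
e^(−k_1 t) = e^(−0.444×4.025) = 0.1674; e^(−k_a t) = e^(−0.379×4.025) = 0.2175.
D = -112.7 × (0.1674 − 0.2175) + 2.48 × 0.2175 = 5.643 + 0.5394 = 6.183 mg/L.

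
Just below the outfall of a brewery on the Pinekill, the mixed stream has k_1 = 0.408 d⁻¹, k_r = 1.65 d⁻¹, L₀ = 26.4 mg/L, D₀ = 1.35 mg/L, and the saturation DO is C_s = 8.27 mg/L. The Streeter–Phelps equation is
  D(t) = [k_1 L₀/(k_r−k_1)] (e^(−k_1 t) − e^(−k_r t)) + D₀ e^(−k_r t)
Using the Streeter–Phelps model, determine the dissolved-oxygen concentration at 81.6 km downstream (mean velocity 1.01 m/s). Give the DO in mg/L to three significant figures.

DO ≈ 3.91 mg/L

Travel time t = x/v = 81.6 km / (1.01 m/s) = 81600 m / 1.01 m/s = 80790 s = 0.9351 d.
k_1 L₀/(k_r−k_1) = 0.408×26.4/(1.65−0.408) = 10.77/1.242 = 8.672 mg/L.
e^(−k_1 t) = e^(−0.408×0.9351) = 0.6828; e^(−k_r t) = e^(−1.65×0.9351) = 0.2138.
D = 8.672 × (0.6828 − 0.2138) + 1.35 × 0.2138 = 4.068 + 0.2886 = 4.357 mg/L.
DO = C_s − D = 8.27 − 4.357 = 3.913 mg/L.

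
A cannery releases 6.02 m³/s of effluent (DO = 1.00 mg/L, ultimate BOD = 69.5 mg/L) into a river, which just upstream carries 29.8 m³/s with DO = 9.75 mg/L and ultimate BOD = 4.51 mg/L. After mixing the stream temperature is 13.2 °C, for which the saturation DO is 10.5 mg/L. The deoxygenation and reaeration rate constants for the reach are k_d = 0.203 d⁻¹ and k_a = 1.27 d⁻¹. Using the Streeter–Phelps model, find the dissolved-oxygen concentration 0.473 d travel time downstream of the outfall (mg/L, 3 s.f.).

DO ≈ 8.23 mg/L

Mixed DO = (29.8×9.75 + 6.02×1.00)/(29.8+6.02) = 296.6/35.82 = 8.279 mg/L.
Mixed L₀ = (29.8×4.51 + 6.02×69.5)/(35.82) = 552.8/35.82 = 15.43 mg/L.
Initial deficit D₀ = C_s − DO₀ = 10.5 − 8.279 = 2.221 mg/L.
D(0.473) = [0.203×15.43/(1.27−0.203)](e^(−0.203×0.473) − e^(−1.27×0.473)) + 2.221 e^(−1.27×0.473)
= 2.936 × (0.9084 − 0.5484) + 2.221 × 0.5484 = 2.275 mg/L.
DO = 10.5 − 2.275 = 8.225 mg/L.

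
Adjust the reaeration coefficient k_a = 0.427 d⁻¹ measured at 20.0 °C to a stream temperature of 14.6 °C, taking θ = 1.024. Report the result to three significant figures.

k_a(T₂) = k_a(T₁) · θ^(T₂−T₁) = 0.427 × 1.024^(14.6−20.0)
= 0.427 × 1.024^-5.40 = 0.427 × 0.8798 = 0.3757 d⁻¹.

k_a ≈ 0.376 d⁻¹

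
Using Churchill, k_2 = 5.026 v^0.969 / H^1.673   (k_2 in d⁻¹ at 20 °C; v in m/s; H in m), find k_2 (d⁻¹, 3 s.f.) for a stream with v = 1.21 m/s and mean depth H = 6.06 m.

k_2 = 5.026 × 1.21^0.969 / 6.06^1.673 = 5.026 × 1.203 / 20.37 = 0.2967 d⁻¹.

k_2 ≈ 0.297 d⁻¹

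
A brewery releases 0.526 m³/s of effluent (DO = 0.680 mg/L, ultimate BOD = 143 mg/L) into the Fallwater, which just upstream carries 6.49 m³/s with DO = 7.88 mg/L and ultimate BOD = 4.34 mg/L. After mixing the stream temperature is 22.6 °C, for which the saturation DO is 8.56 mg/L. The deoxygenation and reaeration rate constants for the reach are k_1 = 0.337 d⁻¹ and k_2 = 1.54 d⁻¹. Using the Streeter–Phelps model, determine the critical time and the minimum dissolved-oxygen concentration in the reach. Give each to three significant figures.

Mixed DO = (6.49×7.88 + 0.526×0.680)/(6.49+0.526) = 51.50/7.016 = 7.340 mg/L.
Mixed L₀ = (6.49×4.34 + 0.526×143)/(7.016) = 103.4/7.016 = 14.74 mg/L.
Initial deficit D₀ = C_s − DO₀ = 8.56 − 7.340 = 1.220 mg/L.
t_c = (1/1.203) ln[(1.54/0.337)(1 − 1.220×1.203/(0.337×14.74))] = 0.8313 × ln(3.219) = 0.9719 d.
D_c = (0.337/1.54) × 14.74 × e^(−0.337×0.9719) = 0.2188 × 14.74 × 0.7207 = 2.324 mg/L.
Minimum DO = 8.56 − 2.324 = 6.236 mg/L.

t_c ≈ 0.972 d; minimum DO ≈ 6.24 mg/L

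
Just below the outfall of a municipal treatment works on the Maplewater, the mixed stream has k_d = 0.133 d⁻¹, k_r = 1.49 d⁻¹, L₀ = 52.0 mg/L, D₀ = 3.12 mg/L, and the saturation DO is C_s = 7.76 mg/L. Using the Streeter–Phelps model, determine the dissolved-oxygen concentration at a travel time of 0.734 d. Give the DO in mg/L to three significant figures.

DO ≈ 3.80 mg/L

k_d L₀/(k_r−k_d) = 0.133×52.0/(1.49−0.133) = 6.916/1.357 = 5.097 mg/L.
e^(−k_d t) = e^(−0.133×0.7340) = 0.9070; e^(−k_r t) = e^(−1.49×0.7340) = 0.3350.
D = 5.097 × (0.9070 − 0.3350) + 3.12 × 0.3350 = 2.915 + 1.045 = 3.960 mg/L.
DO = C_s − D = 7.76 − 3.960 = 3.800 mg/L.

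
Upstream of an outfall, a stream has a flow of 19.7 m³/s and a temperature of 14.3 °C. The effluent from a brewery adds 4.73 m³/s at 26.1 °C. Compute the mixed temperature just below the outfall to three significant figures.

16.6 °C

Flow-weighted mixing: C = (Q_r C_r + Q_w C_w)/(Q_r + Q_w)
= (19.7×14.3 + 4.73×26.1)/(19.7 + 4.73) = 405.2/24.43 = 16.58 °C.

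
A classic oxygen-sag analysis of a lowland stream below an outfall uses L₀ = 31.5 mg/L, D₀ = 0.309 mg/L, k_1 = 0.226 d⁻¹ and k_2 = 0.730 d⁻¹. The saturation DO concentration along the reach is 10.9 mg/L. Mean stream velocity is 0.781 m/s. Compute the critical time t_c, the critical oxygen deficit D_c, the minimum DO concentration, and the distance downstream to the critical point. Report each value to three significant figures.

t_c = [1/(k_2−k_1)] ln[(k_2/k_1)(1 − D₀(k_2−k_1)/(k_1 L₀))]
= [1/(0.730−0.226)] ln[(0.730/0.226)(1 − 0.309×0.5040/(0.226×31.5))]
= (1/0.5040) ln[3.230 × 0.9781] = 1.984 × ln(3.159) = 1.984 × 1.150 = 2.283 d.
L(t_c) = L₀ e^(−k_1 t_c) = 31.5 × 0.5970 = 18.81 mg/L, and at the critical point k_2 D_c = k_1 L, so D_c = (0.226/0.730) × 18.81 = 5.822 mg/L.
Minimum DO = C_s − D_c = 10.9 − 5.822 = 5.078 mg/L.
x_c = v t_c = 0.781 m/s × 2.283 d × 86400 s/d = 154000 m ≈ 154 km.

t_c ≈ 2.28 d; D_c ≈ 5.82 mg/L; min DO ≈ 5.08 mg/L; x_c ≈ 154 km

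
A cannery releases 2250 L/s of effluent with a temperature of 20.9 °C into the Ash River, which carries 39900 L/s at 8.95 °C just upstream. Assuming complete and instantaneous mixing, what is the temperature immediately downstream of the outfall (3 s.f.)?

Flow-weighted mixing: C = (Q_r C_r + Q_w C_w)/(Q_r + Q_w)
= (39900×8.95 + 2250×20.9)/(39900 + 2250) = 404100/42150 = 9.588 °C.

9.59 °C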